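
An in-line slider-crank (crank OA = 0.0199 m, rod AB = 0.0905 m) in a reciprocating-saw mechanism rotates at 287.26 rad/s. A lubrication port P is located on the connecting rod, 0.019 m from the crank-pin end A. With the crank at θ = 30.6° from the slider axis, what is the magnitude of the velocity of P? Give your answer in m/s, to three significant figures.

ω = 287.3 rad/s.  Crank-pin speed |V_A| = rω = 5.7165 m/s, perpendicular to OA.
Rod angle: sinφ = −(r/L) sinθ ⇒ φ = -6.427°; ω_rod = −rω cosθ/√(L²−r²sin²θ) = -54.713 rad/s.
V_P = V_A + ω_rod × AP, with AP = 0.019 m along the rod.
Components: V_Px = −rω sinθ − a·ω_rod·sinφ = -3.0263 m/s;  V_Py = rω cosθ + a·ω_rod·cosφ = +3.8874 m/s.
|V_P| = √(V_Px² + V_Py²) = 4.9265 m/s.

4.93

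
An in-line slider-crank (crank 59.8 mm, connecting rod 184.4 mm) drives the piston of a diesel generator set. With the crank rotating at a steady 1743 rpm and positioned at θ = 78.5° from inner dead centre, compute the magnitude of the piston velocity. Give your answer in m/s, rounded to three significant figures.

11.4

ω = 2π·1743/60 = 182.5 rad/s
For an in-line slider-crank, x = r cosθ + √(L² − r² sin²θ), so v = −rω sinθ·[1 + r cosθ/√(L² − r² sin²θ)].
With r = 0.0598 m, L = 0.1844 m, θ = 78.5°: √(L² − r² sin²θ) = 0.17484 m.
v = −0.0598·182.5·0.97992·[1 + 0.0598·0.19937/0.17484] = -11.425 m/s.
|v| = 11.425 m/s.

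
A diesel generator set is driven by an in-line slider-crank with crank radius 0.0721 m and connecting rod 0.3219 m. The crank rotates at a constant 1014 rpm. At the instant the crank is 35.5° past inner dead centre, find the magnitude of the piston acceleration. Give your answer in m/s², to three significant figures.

ω = 2π·1014/60 = 106.2 rad/s
x(θ) = r cosθ + √(L² − r² sin²θ); with ω constant, a = ω²·d²x/dθ².
d²x/dθ² = −r cosθ − r²(cos2θ)/√u − r⁴ sin²2θ/(4u^{3/2}),  u = L² − r² sin²θ = 0.101867 m².
Substituting r = 0.0721 m, L = 0.3219 m, θ = 35.5°: d²x/dθ² = -0.064186 m.
a = ω²·d²x/dθ² = (106.2)²·(-0.064186) = -723.73 m/s²;  |a| = 723.73 m/s².

724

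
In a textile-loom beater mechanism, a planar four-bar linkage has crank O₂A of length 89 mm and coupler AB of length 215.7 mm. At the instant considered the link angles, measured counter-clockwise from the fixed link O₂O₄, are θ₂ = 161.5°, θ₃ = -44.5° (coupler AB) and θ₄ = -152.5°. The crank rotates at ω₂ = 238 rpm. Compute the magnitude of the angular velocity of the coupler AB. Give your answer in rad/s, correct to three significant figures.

7.78

ω₂ = 24.92 rad/s (from 238 rpm).
Differentiating the loop-closure r₂e^{iθ₂}+r₃e^{iθ₃}=r₁+r₄e^{iθ₄} gives r₂ω₂e^{iθ₂}+r₃ω₃e^{iθ₃}=r₄ω₄e^{iθ₄}.
Eliminating the other unknown: ω₃ = r₂ω₂ sin(θ₄−θ₂) / [r₃ sin(θ₃−θ₄)].
Numerator sine = +0.71934; denominator sine = +0.95106.
Result = 0.089·24.92·(+0.71934) / (0.2157·(+0.95106)) = +7.7781 rad/s; magnitude 7.7781 rad/s.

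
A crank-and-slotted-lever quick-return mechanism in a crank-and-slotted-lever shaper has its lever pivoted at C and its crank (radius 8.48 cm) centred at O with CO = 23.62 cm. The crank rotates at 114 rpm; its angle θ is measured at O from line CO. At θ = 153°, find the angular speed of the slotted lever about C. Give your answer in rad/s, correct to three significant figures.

ω = 11.94 rad/s (from 114 rpm).
Crank pin A relative to C: A = (d + r cosθ, r sinθ); lever angle φ = atan2(r sinθ, d + r cosθ).
Differentiating tanφ: φ̇ = rω(d cosθ + r)/(d² + r² + 2dr cosθ).
d² + r² + 2dr cosθ = |CA|² = 0.0272882 m²;  d cosθ + r = -0.12566 m.
|ω_lever| = |0.0848·11.94·-0.12566| / 0.0272882 = 4.6616 rad/s.

4.66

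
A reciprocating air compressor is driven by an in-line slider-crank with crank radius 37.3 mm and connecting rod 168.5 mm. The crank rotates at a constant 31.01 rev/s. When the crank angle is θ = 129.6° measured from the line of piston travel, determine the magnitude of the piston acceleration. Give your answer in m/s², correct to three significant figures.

958

ω = 2π·31 = 194.8 rad/s
x(θ) = r cosθ + √(L² − r² sin²θ); with ω constant, a = ω²·d²x/dθ².
d²x/dθ² = −r cosθ − r²(cos2θ)/√u − r⁴ sin²2θ/(4u^{3/2}),  u = L² − r² sin²θ = 0.0275663 m².
Substituting r = 0.0373 m, L = 0.1685 m, θ = 129.6°: d²x/dθ² = +0.025244 m.
a = ω²·d²x/dθ² = (194.8)²·(+0.025244) = +958.35 m/s²;  |a| = 958.35 m/s².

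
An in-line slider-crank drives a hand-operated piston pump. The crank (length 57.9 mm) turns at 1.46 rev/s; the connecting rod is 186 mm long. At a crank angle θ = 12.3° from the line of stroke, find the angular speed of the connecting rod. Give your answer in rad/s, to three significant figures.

ω = 9.173 rad/s (converted from 1.46 rev/s).
The rod makes angle φ with the slider axis where L sinφ = r sinθ; differentiating, L cosφ·φ̇ = r ω cosθ.
L cosφ = √(L² − r² sin²θ) = 0.18559 m.
|ω_rod| = r ω |cosθ| / √(L² − r² sin²θ) = 0.0579·9.173·0.97705/0.18559 = 2.7962 rad/s.

2.80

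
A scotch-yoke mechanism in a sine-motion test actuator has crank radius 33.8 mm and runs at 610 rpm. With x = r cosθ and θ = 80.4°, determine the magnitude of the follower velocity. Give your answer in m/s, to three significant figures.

2.13

ω = 63.88 rad/s (from 610 rpm).
x = r cosθ ⇒ ẋ = −rω sinθ.
|v| = rω|sinθ| = 0.0338·63.88·|sin 80.4°| = 2.1289 m/s.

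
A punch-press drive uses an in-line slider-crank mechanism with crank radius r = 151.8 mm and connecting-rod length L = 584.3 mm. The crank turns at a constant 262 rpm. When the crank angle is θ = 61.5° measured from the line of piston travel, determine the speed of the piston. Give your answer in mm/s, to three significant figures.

4130

ω = 2π·262/60 = 27.44 rad/s
For an in-line slider-crank, x = r cosθ + √(L² − r² sin²θ), so v = −rω sinθ·[1 + r cosθ/√(L² − r² sin²θ)].
With r = 0.1518 m, L = 0.5843 m, θ = 61.5°: √(L² − r² sin²θ) = 0.56887 m.
v = −0.1518·27.44·0.87882·[1 + 0.1518·0.47716/0.56887] = -4.1262 m/s.
|v| = 4.1262 m/s = 4126.2 mm/s.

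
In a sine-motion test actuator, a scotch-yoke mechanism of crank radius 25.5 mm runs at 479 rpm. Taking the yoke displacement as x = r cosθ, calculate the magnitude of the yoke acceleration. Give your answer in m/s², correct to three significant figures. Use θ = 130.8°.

41.9

ω = 50.16 rad/s (from 479 rpm).
x = r cosθ ⇒ ẍ = −rω² cosθ (ω constant).
|a| = rω²|cosθ| = 0.0255·(50.16)²·|cos 130.8°| = 41.924 m/s².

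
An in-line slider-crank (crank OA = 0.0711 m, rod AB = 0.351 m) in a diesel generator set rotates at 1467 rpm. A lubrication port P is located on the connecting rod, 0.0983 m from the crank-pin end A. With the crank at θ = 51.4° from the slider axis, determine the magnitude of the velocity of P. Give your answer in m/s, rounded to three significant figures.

ω = 153.6 rad/s.  Crank-pin speed |V_A| = rω = 10.923 m/s, perpendicular to OA.
Rod angle: sinφ = −(r/L) sinθ ⇒ φ = -9.109°; ω_rod = −rω cosθ/√(L²−r²sin²θ) = -19.662 rad/s.
V_P = V_A + ω_rod × AP, with AP = 0.0983 m along the rod.
Components: V_Px = −rω sinθ − a·ω_rod·sinφ = -8.8423 m/s;  V_Py = rω cosθ + a·ω_rod·cosφ = +4.906 m/s.
|V_P| = √(V_Px² + V_Py²) = 10.112 m/s.

10.1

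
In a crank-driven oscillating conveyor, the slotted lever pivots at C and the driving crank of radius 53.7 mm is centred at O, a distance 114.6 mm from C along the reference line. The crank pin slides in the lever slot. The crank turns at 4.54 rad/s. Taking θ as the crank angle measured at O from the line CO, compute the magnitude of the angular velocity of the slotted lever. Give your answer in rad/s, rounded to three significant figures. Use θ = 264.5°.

ω = 4.54 rad/s
Crank pin A relative to C: A = (d + r cosθ, r sinθ); lever angle φ = atan2(r sinθ, d + r cosθ).
Differentiating tanφ: φ̇ = rω(d cosθ + r)/(d² + r² + 2dr cosθ).
d² + r² + 2dr cosθ = |CA|² = 0.0148372 m²;  d cosθ + r = +0.042716 m.
|ω_lever| = |0.0537·4.54·+0.042716| / 0.0148372 = 0.70189 rad/s.

0.702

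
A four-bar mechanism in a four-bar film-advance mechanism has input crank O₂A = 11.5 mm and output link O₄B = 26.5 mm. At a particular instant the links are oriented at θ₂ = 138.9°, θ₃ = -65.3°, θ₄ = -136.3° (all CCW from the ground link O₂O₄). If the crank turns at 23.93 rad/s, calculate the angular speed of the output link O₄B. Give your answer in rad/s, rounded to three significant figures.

ω₂ = 23.93 rad/s
Differentiating the loop-closure r₂e^{iθ₂}+r₃e^{iθ₃}=r₁+r₄e^{iθ₄} gives r₂ω₂e^{iθ₂}+r₃ω₃e^{iθ₃}=r₄ω₄e^{iθ₄}.
Eliminating the other unknown: ω₄ = r₂ω₂ sin(θ₂−θ₃) / [r₄ sin(θ₄−θ₃)].
Numerator sine = -0.40992; denominator sine = -0.94552.
Result = 0.0115·23.93·(-0.40992) / (0.0265·(-0.94552)) = +4.5022 rad/s; magnitude 4.5022 rad/s.

4.50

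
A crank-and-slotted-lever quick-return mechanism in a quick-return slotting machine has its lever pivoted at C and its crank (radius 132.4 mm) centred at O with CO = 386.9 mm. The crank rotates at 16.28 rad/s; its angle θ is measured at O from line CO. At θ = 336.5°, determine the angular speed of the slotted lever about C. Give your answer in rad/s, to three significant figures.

ω = 16.28 rad/s
Crank pin A relative to C: A = (d + r cosθ, r sinθ); lever angle φ = atan2(r sinθ, d + r cosθ).
Differentiating tanφ: φ̇ = rω(d cosθ + r)/(d² + r² + 2dr cosθ).
d² + r² + 2dr cosθ = |CA|² = 0.261175 m²;  d cosθ + r = +0.48721 m.
|ω_lever| = |0.1324·16.28·+0.48721| / 0.261175 = 4.0209 rad/s.

4.02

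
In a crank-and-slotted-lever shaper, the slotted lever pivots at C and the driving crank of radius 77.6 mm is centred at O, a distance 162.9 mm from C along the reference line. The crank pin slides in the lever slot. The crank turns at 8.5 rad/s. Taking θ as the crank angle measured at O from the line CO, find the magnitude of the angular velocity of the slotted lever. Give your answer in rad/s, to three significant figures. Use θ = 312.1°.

2.49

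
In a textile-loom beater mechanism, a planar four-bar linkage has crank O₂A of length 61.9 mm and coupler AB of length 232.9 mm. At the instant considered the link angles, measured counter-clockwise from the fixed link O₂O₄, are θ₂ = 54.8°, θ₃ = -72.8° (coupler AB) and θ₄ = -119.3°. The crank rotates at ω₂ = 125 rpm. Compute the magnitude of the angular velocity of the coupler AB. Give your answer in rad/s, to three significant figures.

0.493

ω₂ = 13.09 rad/s (from 125 rpm).
Differentiating the loop-closure r₂e^{iθ₂}+r₃e^{iθ₃}=r₁+r₄e^{iθ₄} gives r₂ω₂e^{iθ₂}+r₃ω₃e^{iθ₃}=r₄ω₄e^{iθ₄}.
Eliminating the other unknown: ω₃ = r₂ω₂ sin(θ₄−θ₂) / [r₃ sin(θ₃−θ₄)].
Numerator sine = -0.10279; denominator sine = +0.72537.
Result = 0.0619·13.09·(-0.10279) / (0.2329·(+0.72537)) = -0.49301 rad/s; magnitude 0.49301 rad/s.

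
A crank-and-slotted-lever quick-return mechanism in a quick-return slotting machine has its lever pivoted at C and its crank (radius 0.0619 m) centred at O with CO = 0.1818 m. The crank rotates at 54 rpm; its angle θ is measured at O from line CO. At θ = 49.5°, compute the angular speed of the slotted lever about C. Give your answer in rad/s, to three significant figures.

1.22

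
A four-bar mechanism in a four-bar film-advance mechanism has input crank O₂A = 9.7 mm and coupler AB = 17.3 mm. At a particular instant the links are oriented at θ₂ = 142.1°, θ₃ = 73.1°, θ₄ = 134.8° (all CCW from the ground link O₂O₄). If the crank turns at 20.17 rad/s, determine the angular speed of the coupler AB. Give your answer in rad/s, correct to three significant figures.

ω₂ = 20.17 rad/s
Differentiating the loop-closure r₂e^{iθ₂}+r₃e^{iθ₃}=r₁+r₄e^{iθ₄} gives r₂ω₂e^{iθ₂}+r₃ω₃e^{iθ₃}=r₄ω₄e^{iθ₄}.
Eliminating the other unknown: ω₃ = r₂ω₂ sin(θ₄−θ₂) / [r₃ sin(θ₃−θ₄)].
Numerator sine = -0.12706; denominator sine = -0.88048.
Result = 0.0097·20.17·(-0.12706) / (0.0173·(-0.88048)) = +1.6321 rad/s; magnitude 1.6321 rad/s.

1.63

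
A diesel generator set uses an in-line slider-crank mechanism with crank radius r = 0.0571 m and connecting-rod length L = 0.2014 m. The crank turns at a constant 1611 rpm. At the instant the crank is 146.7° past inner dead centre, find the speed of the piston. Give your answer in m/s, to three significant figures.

4.02

ω = 2π·1611/60 = 168.7 rad/s
For an in-line slider-crank, x = r cosθ + √(L² − r² sin²θ), so v = −rω sinθ·[1 + r cosθ/√(L² − r² sin²θ)].
With r = 0.0571 m, L = 0.2014 m, θ = 146.7°: √(L² − r² sin²θ) = 0.19895 m.
v = −0.0571·168.7·0.54902·[1 + 0.0571·-0.83581/0.19895] = -4.02 m/s.
|v| = 4.02 m/s.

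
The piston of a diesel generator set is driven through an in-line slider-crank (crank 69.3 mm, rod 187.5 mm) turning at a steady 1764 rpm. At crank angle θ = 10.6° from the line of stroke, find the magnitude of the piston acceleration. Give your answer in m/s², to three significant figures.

ω = 2π·1764/60 = 184.7 rad/s
x(θ) = r cosθ + √(L² − r² sin²θ); with ω constant, a = ω²·d²x/dθ².
d²x/dθ² = −r cosθ − r²(cos2θ)/√u − r⁴ sin²2θ/(4u^{3/2}),  u = L² − r² sin²θ = 0.0349937 m².
Substituting r = 0.0693 m, L = 0.1875 m, θ = 10.6°: d²x/dθ² = -0.092168 m.
a = ω²·d²x/dθ² = (184.7)²·(-0.092168) = -3145.1 m/s²;  |a| = 3145.1 m/s².

3150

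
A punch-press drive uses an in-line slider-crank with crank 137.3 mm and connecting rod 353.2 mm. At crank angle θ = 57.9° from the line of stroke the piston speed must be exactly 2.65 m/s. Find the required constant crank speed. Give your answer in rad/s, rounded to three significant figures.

18.7

For an in-line slider-crank, |v_piston| = rω|sinθ|·[1 + r cosθ/√(L² − r² sin²θ)].
With r = 0.1373 m, L = 0.3532 m, θ = 57.9°: the bracketed kinematic factor |dx/dθ| = 0.14176 m.
ω = v/|dx/dθ| = 2.65/0.14176 = 18.694 rad/s.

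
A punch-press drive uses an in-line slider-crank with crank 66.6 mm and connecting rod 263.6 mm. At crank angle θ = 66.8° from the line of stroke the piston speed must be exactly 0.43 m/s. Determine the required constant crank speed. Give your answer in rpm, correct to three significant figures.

60.9

For an in-line slider-crank, |v_piston| = rω|sinθ|·[1 + r cosθ/√(L² − r² sin²θ)].
With r = 0.0666 m, L = 0.2636 m, θ = 66.8°: the bracketed kinematic factor |dx/dθ| = 0.067478 m.
ω = v/|dx/dθ| = 0.43/0.067478 = 6.3724 rad/s.
N = 60ω/(2π) = 60.852 rpm.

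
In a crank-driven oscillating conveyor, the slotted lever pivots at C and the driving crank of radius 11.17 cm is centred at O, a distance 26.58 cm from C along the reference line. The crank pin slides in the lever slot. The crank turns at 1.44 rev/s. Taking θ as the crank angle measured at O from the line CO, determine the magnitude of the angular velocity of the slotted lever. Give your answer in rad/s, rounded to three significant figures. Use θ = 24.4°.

ω = 9.048 rad/s (from 1.44 rev/s).
Crank pin A relative to C: A = (d + r cosθ, r sinθ); lever angle φ = atan2(r sinθ, d + r cosθ).
Differentiating tanφ: φ̇ = rω(d cosθ + r)/(d² + r² + 2dr cosθ).
d² + r² + 2dr cosθ = |CA|² = 0.137203 m²;  d cosθ + r = +0.35376 m.
|ω_lever| = |0.1117·9.048·+0.35376| / 0.137203 = 2.6058 rad/s.

2.61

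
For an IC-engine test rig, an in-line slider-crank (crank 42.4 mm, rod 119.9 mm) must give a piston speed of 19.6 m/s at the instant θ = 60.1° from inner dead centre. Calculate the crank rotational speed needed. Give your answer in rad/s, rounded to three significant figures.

450

For an in-line slider-crank, |v_piston| = rω|sinθ|·[1 + r cosθ/√(L² − r² sin²θ)].
With r = 0.0424 m, L = 0.1199 m, θ = 60.1°: the bracketed kinematic factor |dx/dθ| = 0.043564 m.
ω = v/|dx/dθ| = 19.6/0.043564 = 449.92 rad/s.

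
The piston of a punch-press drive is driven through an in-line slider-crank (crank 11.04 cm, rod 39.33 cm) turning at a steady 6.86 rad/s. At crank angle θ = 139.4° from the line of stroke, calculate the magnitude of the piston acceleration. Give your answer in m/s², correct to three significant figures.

3.69

ω = 6.86 rad/s
x(θ) = r cosθ + √(L² − r² sin²θ); with ω constant, a = ω²·d²x/dθ².
d²x/dθ² = −r cosθ − r²(cos2θ)/√u − r⁴ sin²2θ/(4u^{3/2}),  u = L² − r² sin²θ = 0.149523 m².
Substituting r = 0.1104 m, L = 0.3933 m, θ = 139.4°: d²x/dθ² = +0.078374 m.
a = ω²·d²x/dθ² = (6.86)²·(+0.078374) = +3.6883 m/s²;  |a| = 3.6883 m/s².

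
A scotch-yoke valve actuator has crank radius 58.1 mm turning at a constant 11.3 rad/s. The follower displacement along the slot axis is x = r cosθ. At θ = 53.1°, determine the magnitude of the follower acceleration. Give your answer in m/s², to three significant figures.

ω = 11.3 rad/s
x = r cosθ ⇒ ẍ = −rω² cosθ (ω constant).
|a| = rω²|cosθ| = 0.0581·(11.3)²·|cos 53.1°| = 4.4544 m/s².

4.45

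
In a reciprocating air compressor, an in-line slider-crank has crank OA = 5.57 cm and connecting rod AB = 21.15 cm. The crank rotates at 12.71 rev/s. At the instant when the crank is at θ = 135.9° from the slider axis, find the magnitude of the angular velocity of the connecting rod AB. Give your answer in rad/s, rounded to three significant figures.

15.4

ω = 79.86 rad/s (converted from 12.71 rev/s).
The rod makes angle φ with the slider axis where L sinφ = r sinθ; differentiating, L cosφ·φ̇ = r ω cosθ.
L cosφ = √(L² − r² sin²θ) = 0.20792 m.
|ω_rod| = r ω |cosθ| / √(L² − r² sin²θ) = 0.0557·79.86·0.71813/0.20792 = 15.364 rad/s.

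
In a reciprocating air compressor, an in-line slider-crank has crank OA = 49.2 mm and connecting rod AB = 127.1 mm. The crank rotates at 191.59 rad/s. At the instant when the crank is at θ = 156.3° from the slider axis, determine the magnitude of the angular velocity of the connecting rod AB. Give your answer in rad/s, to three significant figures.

68.7

ω = 191.6 rad/s
The rod makes angle φ with the slider axis where L sinφ = r sinθ; differentiating, L cosφ·φ̇ = r ω cosθ.
L cosφ = √(L² − r² sin²θ) = 0.12555 m.
|ω_rod| = r ω |cosθ| / √(L² − r² sin²θ) = 0.0492·191.6·0.91566/0.12555 = 68.746 rad/s.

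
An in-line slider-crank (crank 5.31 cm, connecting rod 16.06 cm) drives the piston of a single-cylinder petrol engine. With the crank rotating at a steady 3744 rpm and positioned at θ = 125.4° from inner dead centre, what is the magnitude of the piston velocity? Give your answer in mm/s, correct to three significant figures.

13600

ω = 2π·3744/60 = 392.1 rad/s
For an in-line slider-crank, x = r cosθ + √(L² − r² sin²θ), so v = −rω sinθ·[1 + r cosθ/√(L² − r² sin²θ)].
With r = 0.0531 m, L = 0.1606 m, θ = 125.4°: √(L² − r² sin²θ) = 0.15466 m.
v = −0.0531·392.1·0.81513·[1 + 0.0531·-0.57928/0.15466] = -13.595 m/s.
|v| = 13.595 m/s = 13595 mm/s.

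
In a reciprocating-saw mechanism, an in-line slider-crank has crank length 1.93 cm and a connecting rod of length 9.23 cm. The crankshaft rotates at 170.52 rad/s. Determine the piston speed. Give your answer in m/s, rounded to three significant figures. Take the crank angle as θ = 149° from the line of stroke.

1.39

ω = 170.5 rad/s
For an in-line slider-crank, x = r cosθ + √(L² − r² sin²θ), so v = −rω sinθ·[1 + r cosθ/√(L² − r² sin²θ)].
With r = 0.0193 m, L = 0.0923 m, θ = 149°: √(L² − r² sin²θ) = 0.091763 m.
v = −0.0193·170.5·0.51504·[1 + 0.0193·-0.85717/0.091763] = -1.3894 m/s.
|v| = 1.3894 m/s.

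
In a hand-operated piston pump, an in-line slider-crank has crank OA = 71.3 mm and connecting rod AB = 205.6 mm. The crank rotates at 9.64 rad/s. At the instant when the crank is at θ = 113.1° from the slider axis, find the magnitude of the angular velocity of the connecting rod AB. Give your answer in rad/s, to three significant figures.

ω = 9.64 rad/s
The rod makes angle φ with the slider axis where L sinφ = r sinθ; differentiating, L cosφ·φ̇ = r ω cosθ.
L cosφ = √(L² − r² sin²θ) = 0.19486 m.
|ω_rod| = r ω |cosθ| / √(L² − r² sin²θ) = 0.0713·9.64·0.39234/0.19486 = 1.3839 rad/s.

1.38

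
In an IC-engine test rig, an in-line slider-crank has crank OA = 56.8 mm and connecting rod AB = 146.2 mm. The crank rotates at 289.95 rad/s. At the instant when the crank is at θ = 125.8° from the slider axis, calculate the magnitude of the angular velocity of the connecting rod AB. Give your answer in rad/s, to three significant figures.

ω = 289.9 rad/s
The rod makes angle φ with the slider axis where L sinφ = r sinθ; differentiating, L cosφ·φ̇ = r ω cosθ.
L cosφ = √(L² − r² sin²θ) = 0.13875 m.
|ω_rod| = r ω |cosθ| / √(L² − r² sin²θ) = 0.0568·289.9·0.58496/0.13875 = 69.431 rad/s.

69.4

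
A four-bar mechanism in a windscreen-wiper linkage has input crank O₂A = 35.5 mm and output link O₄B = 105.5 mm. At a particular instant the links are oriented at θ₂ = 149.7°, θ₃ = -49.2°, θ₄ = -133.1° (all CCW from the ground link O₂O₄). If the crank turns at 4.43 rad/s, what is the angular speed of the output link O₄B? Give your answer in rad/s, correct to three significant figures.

ω₂ = 4.43 rad/s
Differentiating the loop-closure r₂e^{iθ₂}+r₃e^{iθ₃}=r₁+r₄e^{iθ₄} gives r₂ω₂e^{iθ₂}+r₃ω₃e^{iθ₃}=r₄ω₄e^{iθ₄}.
Eliminating the other unknown: ω₄ = r₂ω₂ sin(θ₂−θ₃) / [r₄ sin(θ₄−θ₃)].
Numerator sine = -0.32392; denominator sine = -0.99434.
Result = 0.0355·4.43·(-0.32392) / (0.1055·(-0.99434)) = +0.4856 rad/s; magnitude 0.4856 rad/s.

0.486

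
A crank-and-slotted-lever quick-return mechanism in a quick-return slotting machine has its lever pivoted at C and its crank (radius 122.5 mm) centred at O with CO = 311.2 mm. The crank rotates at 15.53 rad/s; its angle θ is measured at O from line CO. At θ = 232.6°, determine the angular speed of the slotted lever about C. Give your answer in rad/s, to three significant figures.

ω = 15.53 rad/s
Crank pin A relative to C: A = (d + r cosθ, r sinθ); lever angle φ = atan2(r sinθ, d + r cosθ).
Differentiating tanφ: φ̇ = rω(d cosθ + r)/(d² + r² + 2dr cosθ).
d² + r² + 2dr cosθ = |CA|² = 0.0655429 m²;  d cosθ + r = -0.066515 m.
|ω_lever| = |0.1225·15.53·-0.066515| / 0.0655429 = 1.9307 rad/s.

1.93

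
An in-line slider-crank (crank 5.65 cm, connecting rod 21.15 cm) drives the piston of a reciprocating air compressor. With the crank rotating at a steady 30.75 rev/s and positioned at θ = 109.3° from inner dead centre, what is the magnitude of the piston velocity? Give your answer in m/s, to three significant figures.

ω = 2π·30.8 = 193.2 rad/s
For an in-line slider-crank, x = r cosθ + √(L² − r² sin²θ), so v = −rω sinθ·[1 + r cosθ/√(L² − r² sin²θ)].
With r = 0.0565 m, L = 0.2115 m, θ = 109.3°: √(L² − r² sin²θ) = 0.20467 m.
v = −0.0565·193.2·0.94380·[1 + 0.0565·-0.33051/0.20467] = -9.3627 m/s.
|v| = 9.3627 m/s.

9.36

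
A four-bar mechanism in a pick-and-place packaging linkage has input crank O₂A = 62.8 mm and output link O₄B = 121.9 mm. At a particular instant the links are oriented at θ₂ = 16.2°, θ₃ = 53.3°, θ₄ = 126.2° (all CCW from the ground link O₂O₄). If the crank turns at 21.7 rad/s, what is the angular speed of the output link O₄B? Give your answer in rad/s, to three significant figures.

7.06

ω₂ = 21.7 rad/s
Differentiating the loop-closure r₂e^{iθ₂}+r₃e^{iθ₃}=r₁+r₄e^{iθ₄} gives r₂ω₂e^{iθ₂}+r₃ω₃e^{iθ₃}=r₄ω₄e^{iθ₄}.
Eliminating the other unknown: ω₄ = r₂ω₂ sin(θ₂−θ₃) / [r₄ sin(θ₄−θ₃)].
Numerator sine = -0.60321; denominator sine = +0.95579.
Result = 0.0628·21.7·(-0.60321) / (0.1219·(+0.95579)) = -7.0554 rad/s; magnitude 7.0554 rad/s.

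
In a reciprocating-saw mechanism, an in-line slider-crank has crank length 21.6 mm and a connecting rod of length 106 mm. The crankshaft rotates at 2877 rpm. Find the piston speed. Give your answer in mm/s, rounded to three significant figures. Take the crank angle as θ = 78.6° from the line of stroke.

ω = 2π·2877/60 = 301.3 rad/s
For an in-line slider-crank, x = r cosθ + √(L² − r² sin²θ), so v = −rω sinθ·[1 + r cosθ/√(L² − r² sin²θ)].
With r = 0.0216 m, L = 0.106 m, θ = 78.6°: √(L² − r² sin²θ) = 0.10386 m.
v = −0.0216·301.3·0.98027·[1 + 0.0216·0.19766/0.10386] = -6.6415 m/s.
|v| = 6.6415 m/s = 6641.5 mm/s.

6640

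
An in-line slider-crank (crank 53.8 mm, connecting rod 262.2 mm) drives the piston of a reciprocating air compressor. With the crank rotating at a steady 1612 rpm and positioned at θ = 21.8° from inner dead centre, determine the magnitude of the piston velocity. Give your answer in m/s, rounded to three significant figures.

4.02

ω = 2π·1612/60 = 168.8 rad/s
For an in-line slider-crank, x = r cosθ + √(L² − r² sin²θ), so v = −rω sinθ·[1 + r cosθ/√(L² − r² sin²θ)].
With r = 0.0538 m, L = 0.2622 m, θ = 21.8°: √(L² − r² sin²θ) = 0.26144 m.
v = −0.0538·168.8·0.37137·[1 + 0.0538·0.92849/0.26144] = -4.0171 m/s.
|v| = 4.0171 m/s.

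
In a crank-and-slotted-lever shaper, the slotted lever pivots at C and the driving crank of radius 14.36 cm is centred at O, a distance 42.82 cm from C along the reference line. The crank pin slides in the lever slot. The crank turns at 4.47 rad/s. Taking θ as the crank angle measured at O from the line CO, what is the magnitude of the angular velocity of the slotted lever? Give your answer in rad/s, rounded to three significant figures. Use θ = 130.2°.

ω = 4.47 rad/s
Crank pin A relative to C: A = (d + r cosθ, r sinθ); lever angle φ = atan2(r sinθ, d + r cosθ).
Differentiating tanφ: φ̇ = rω(d cosθ + r)/(d² + r² + 2dr cosθ).
d² + r² + 2dr cosθ = |CA|² = 0.124598 m²;  d cosθ + r = -0.13278 m.
|ω_lever| = |0.1436·4.47·-0.13278| / 0.124598 = 0.68407 rad/s.

0.684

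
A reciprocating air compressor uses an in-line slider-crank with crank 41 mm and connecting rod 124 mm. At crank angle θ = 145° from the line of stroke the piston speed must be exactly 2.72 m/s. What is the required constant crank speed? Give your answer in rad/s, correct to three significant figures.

For an in-line slider-crank, |v_piston| = rω|sinθ|·[1 + r cosθ/√(L² − r² sin²θ)].
With r = 0.041 m, L = 0.124 m, θ = 145°: the bracketed kinematic factor |dx/dθ| = 0.017029 m.
ω = v/|dx/dθ| = 2.72/0.017029 = 159.72 rad/s.

160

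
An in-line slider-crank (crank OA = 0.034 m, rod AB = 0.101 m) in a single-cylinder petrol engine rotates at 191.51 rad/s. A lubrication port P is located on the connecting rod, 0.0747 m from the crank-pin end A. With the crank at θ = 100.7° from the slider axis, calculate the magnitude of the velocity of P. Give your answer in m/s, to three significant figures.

ω = 191.5 rad/s.  Crank-pin speed |V_A| = rω = 6.5113 m/s, perpendicular to OA.
Rod angle: sinφ = −(r/L) sinθ ⇒ φ = -19.316°; ω_rod = −rω cosθ/√(L²−r²sin²θ) = +12.684 rad/s.
V_P = V_A + ω_rod × AP, with AP = 0.0747 m along the rod.
Components: V_Px = −rω sinθ − a·ω_rod·sinφ = -6.0847 m/s;  V_Py = rω cosθ + a·ω_rod·cosφ = -0.3148 m/s.
|V_P| = √(V_Px² + V_Py²) = 6.0929 m/s.

6.09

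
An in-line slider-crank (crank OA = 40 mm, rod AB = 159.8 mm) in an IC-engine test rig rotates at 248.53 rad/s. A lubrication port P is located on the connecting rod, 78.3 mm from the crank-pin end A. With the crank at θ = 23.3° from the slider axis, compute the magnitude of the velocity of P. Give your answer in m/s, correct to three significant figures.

ω = 248.5 rad/s.  Crank-pin speed |V_A| = rω = 9.9412 m/s, perpendicular to OA.
Rod angle: sinφ = −(r/L) sinθ ⇒ φ = -5.682°; ω_rod = −rω cosθ/√(L²−r²sin²θ) = -57.419 rad/s.
V_P = V_A + ω_rod × AP, with AP = 0.0783 m along the rod.
Components: V_Px = −rω sinθ − a·ω_rod·sinφ = -4.3773 m/s;  V_Py = rω cosθ + a·ω_rod·cosφ = +4.6566 m/s.
|V_P| = √(V_Px² + V_Py²) = 6.391 m/s.

6.39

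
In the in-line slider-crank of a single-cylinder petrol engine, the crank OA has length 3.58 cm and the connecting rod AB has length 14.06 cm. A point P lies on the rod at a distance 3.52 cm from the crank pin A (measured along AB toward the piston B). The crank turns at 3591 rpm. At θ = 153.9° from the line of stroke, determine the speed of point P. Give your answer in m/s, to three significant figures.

10.6

ω = 376 rad/s.  Crank-pin speed |V_A| = rω = 13.463 m/s, perpendicular to OA.
Rod angle: sinφ = −(r/L) sinθ ⇒ φ = -6.432°; ω_rod = −rω cosθ/√(L²−r²sin²θ) = +86.531 rad/s.
V_P = V_A + ω_rod × AP, with AP = 0.0352 m along the rod.
Components: V_Px = −rω sinθ − a·ω_rod·sinφ = -5.5815 m/s;  V_Py = rω cosθ + a·ω_rod·cosφ = -9.063 m/s.
|V_P| = √(V_Px² + V_Py²) = 10.644 m/s.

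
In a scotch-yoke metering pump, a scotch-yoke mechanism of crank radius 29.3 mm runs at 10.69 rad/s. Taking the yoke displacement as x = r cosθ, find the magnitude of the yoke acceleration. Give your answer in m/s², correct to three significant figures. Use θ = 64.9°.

1.42

ω = 10.69 rad/s
x = r cosθ ⇒ ẍ = −rω² cosθ (ω constant).
|a| = rω²|cosθ| = 0.0293·(10.69)²·|cos 64.9°| = 1.4203 m/s².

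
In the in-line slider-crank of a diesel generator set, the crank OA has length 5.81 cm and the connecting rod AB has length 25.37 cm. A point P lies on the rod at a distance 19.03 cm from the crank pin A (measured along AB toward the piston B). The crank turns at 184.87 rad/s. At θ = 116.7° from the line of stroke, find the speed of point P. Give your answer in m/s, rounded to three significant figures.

8.92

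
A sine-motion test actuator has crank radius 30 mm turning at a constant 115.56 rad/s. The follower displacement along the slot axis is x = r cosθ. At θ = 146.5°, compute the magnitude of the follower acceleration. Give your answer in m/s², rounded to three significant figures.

ω = 115.6 rad/s
x = r cosθ ⇒ ẍ = −rω² cosθ (ω constant).
|a| = rω²|cosθ| = 0.03·(115.6)²·|cos 146.5°| = 334.07 m/s².

334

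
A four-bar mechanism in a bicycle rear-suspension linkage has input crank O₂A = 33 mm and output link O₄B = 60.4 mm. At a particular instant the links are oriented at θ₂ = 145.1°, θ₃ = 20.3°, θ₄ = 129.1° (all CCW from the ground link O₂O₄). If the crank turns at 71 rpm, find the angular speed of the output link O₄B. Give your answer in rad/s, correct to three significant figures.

ω₂ = 7.435 rad/s (from 71 rpm).
Differentiating the loop-closure r₂e^{iθ₂}+r₃e^{iθ₃}=r₁+r₄e^{iθ₄} gives r₂ω₂e^{iθ₂}+r₃ω₃e^{iθ₃}=r₄ω₄e^{iθ₄}.
Eliminating the other unknown: ω₄ = r₂ω₂ sin(θ₂−θ₃) / [r₄ sin(θ₄−θ₃)].
Numerator sine = +0.82115; denominator sine = +0.94665.
Result = 0.033·7.435·(+0.82115) / (0.0604·(+0.94665)) = +3.5237 rad/s; magnitude 3.5237 rad/s.

3.52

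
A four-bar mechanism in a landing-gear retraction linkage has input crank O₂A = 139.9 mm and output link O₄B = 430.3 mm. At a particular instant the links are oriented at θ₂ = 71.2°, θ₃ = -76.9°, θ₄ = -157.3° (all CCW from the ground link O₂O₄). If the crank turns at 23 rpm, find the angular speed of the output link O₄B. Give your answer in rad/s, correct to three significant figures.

0.420

ω₂ = 2.409 rad/s (from 23 rpm).
Differentiating the loop-closure r₂e^{iθ₂}+r₃e^{iθ₃}=r₁+r₄e^{iθ₄} gives r₂ω₂e^{iθ₂}+r₃ω₃e^{iθ₃}=r₄ω₄e^{iθ₄}.
Eliminating the other unknown: ω₄ = r₂ω₂ sin(θ₂−θ₃) / [r₄ sin(θ₄−θ₃)].
Numerator sine = +0.52844; denominator sine = -0.98600.
Result = 0.1399·2.409·(+0.52844) / (0.4303·(-0.98600)) = -0.41968 rad/s; magnitude 0.41968 rad/s.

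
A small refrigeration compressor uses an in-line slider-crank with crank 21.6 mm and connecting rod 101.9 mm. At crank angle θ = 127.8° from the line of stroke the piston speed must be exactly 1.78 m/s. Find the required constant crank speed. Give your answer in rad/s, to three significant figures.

For an in-line slider-crank, |v_piston| = rω|sinθ|·[1 + r cosθ/√(L² − r² sin²θ)].
With r = 0.0216 m, L = 0.1019 m, θ = 127.8°: the bracketed kinematic factor |dx/dθ| = 0.014818 m.
ω = v/|dx/dθ| = 1.78/0.014818 = 120.12 rad/s.

120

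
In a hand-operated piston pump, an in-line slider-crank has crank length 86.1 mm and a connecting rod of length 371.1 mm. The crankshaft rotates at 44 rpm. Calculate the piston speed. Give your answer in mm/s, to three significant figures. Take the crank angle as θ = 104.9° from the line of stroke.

360

ω = 2π·44/60 = 4.608 rad/s
For an in-line slider-crank, x = r cosθ + √(L² − r² sin²θ), so v = −rω sinθ·[1 + r cosθ/√(L² − r² sin²θ)].
With r = 0.0861 m, L = 0.3711 m, θ = 104.9°: √(L² − r² sin²θ) = 0.36165 m.
v = −0.0861·4.608·0.96638·[1 + 0.0861·-0.25713/0.36165] = -0.35991 m/s.
|v| = 0.35991 m/s = 359.91 mm/s.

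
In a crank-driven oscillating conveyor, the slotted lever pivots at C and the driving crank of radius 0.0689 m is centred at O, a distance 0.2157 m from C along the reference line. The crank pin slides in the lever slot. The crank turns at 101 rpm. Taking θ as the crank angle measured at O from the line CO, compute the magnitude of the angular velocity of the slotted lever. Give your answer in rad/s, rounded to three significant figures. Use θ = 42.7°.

2.27

ω = 10.58 rad/s (from 101 rpm).
Crank pin A relative to C: A = (d + r cosθ, r sinθ); lever angle φ = atan2(r sinθ, d + r cosθ).
Differentiating tanφ: φ̇ = rω(d cosθ + r)/(d² + r² + 2dr cosθ).
d² + r² + 2dr cosθ = |CA|² = 0.0731179 m²;  d cosθ + r = +0.22742 m.
|ω_lever| = |0.0689·10.58·+0.22742| / 0.0731179 = 2.2666 rad/s.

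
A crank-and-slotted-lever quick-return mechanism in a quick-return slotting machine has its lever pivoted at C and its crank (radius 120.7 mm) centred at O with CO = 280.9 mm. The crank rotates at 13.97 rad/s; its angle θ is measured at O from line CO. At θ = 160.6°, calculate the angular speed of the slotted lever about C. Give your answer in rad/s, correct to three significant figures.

ω = 13.97 rad/s
Crank pin A relative to C: A = (d + r cosθ, r sinθ); lever angle φ = atan2(r sinθ, d + r cosθ).
Differentiating tanφ: φ̇ = rω(d cosθ + r)/(d² + r² + 2dr cosθ).
d² + r² + 2dr cosθ = |CA|² = 0.0295141 m²;  d cosθ + r = -0.14425 m.
|ω_lever| = |0.1207·13.97·-0.14425| / 0.0295141 = 8.2413 rad/s.

8.24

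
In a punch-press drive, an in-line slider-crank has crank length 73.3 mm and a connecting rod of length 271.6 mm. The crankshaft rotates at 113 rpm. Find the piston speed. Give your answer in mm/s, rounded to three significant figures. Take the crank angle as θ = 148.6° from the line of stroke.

ω = 2π·113/60 = 11.83 rad/s
For an in-line slider-crank, x = r cosθ + √(L² − r² sin²θ), so v = −rω sinθ·[1 + r cosθ/√(L² − r² sin²θ)].
With r = 0.0733 m, L = 0.2716 m, θ = 148.6°: √(L² − r² sin²θ) = 0.2689 m.
v = −0.0733·11.83·0.52101·[1 + 0.0733·-0.85355/0.2689] = -0.34677 m/s.
|v| = 0.34677 m/s = 346.77 mm/s.

347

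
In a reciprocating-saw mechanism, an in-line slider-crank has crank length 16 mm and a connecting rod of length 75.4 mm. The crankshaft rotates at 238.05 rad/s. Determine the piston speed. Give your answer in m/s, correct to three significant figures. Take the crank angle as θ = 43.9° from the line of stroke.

3.05

ω = 238.1 rad/s
For an in-line slider-crank, x = r cosθ + √(L² − r² sin²θ), so v = −rω sinθ·[1 + r cosθ/√(L² − r² sin²θ)].
With r = 0.016 m, L = 0.0754 m, θ = 43.9°: √(L² − r² sin²θ) = 0.074579 m.
v = −0.016·238.1·0.69340·[1 + 0.016·0.72055/0.074579] = -3.0493 m/s.
|v| = 3.0493 m/s.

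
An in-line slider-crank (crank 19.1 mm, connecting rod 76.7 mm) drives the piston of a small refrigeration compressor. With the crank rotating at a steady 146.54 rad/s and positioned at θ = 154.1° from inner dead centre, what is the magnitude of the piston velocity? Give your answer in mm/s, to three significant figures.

947

ω = 146.5 rad/s
For an in-line slider-crank, x = r cosθ + √(L² − r² sin²θ), so v = −rω sinθ·[1 + r cosθ/√(L² − r² sin²θ)].
With r = 0.0191 m, L = 0.0767 m, θ = 154.1°: √(L² − r² sin²θ) = 0.076245 m.
v = −0.0191·146.5·0.43680·[1 + 0.0191·-0.89956/0.076245] = -0.94707 m/s.
|v| = 0.94707 m/s = 947.07 mm/s.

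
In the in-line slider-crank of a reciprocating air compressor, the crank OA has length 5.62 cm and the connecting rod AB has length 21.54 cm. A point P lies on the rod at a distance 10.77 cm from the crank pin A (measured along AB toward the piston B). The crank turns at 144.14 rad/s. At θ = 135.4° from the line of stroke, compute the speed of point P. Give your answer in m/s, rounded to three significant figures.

5.90

ω = 144.1 rad/s.  Crank-pin speed |V_A| = rω = 8.1007 m/s, perpendicular to OA.
Rod angle: sinφ = −(r/L) sinθ ⇒ φ = -10.556°; ω_rod = −rω cosθ/√(L²−r²sin²θ) = +27.239 rad/s.
V_P = V_A + ω_rod × AP, with AP = 0.1077 m along the rod.
Components: V_Px = −rω sinθ − a·ω_rod·sinφ = -5.1505 m/s;  V_Py = rω cosθ + a·ω_rod·cosφ = -2.8839 m/s.
|V_P| = √(V_Px² + V_Py²) = 5.9029 m/s.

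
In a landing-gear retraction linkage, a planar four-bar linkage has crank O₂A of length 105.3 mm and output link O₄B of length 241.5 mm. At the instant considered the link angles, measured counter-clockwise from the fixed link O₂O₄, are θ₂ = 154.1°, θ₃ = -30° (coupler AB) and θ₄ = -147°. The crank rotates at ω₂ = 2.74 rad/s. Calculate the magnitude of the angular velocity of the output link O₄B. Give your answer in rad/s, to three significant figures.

0.0959

ω₂ = 2.74 rad/s
Differentiating the loop-closure r₂e^{iθ₂}+r₃e^{iθ₃}=r₁+r₄e^{iθ₄} gives r₂ω₂e^{iθ₂}+r₃ω₃e^{iθ₃}=r₄ω₄e^{iθ₄}.
Eliminating the other unknown: ω₄ = r₂ω₂ sin(θ₂−θ₃) / [r₄ sin(θ₄−θ₃)].
Numerator sine = -0.07150; denominator sine = -0.89101.
Result = 0.1053·2.74·(-0.07150) / (0.2415·(-0.89101)) = +0.095868 rad/s; magnitude 0.095868 rad/s.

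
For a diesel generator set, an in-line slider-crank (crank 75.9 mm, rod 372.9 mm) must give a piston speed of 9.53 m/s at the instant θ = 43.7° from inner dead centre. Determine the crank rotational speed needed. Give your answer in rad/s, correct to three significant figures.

158

For an in-line slider-crank, |v_piston| = rω|sinθ|·[1 + r cosθ/√(L² − r² sin²θ)].
With r = 0.0759 m, L = 0.3729 m, θ = 43.7°: the bracketed kinematic factor |dx/dθ| = 0.060232 m.
ω = v/|dx/dθ| = 9.53/0.060232 = 158.22 rad/s.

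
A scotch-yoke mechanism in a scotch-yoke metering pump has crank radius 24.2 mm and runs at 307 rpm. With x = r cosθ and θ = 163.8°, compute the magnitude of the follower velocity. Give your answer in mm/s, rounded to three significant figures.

217

ω = 32.15 rad/s (from 307 rpm).
x = r cosθ ⇒ ẋ = −rω sinθ.
|v| = rω|sinθ| = 0.0242·32.15·|sin 163.8°| = 0.21706 m/s = 217.06 mm/s.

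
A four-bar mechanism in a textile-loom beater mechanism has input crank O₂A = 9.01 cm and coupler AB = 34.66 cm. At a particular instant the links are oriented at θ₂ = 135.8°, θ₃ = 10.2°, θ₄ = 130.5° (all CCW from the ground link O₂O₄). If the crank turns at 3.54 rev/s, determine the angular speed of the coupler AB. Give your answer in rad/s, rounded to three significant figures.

0.619

ω₂ = 22.24 rad/s (from 3.54 rev/s).
Differentiating the loop-closure r₂e^{iθ₂}+r₃e^{iθ₃}=r₁+r₄e^{iθ₄} gives r₂ω₂e^{iθ₂}+r₃ω₃e^{iθ₃}=r₄ω₄e^{iθ₄}.
Eliminating the other unknown: ω₃ = r₂ω₂ sin(θ₄−θ₂) / [r₃ sin(θ₃−θ₄)].
Numerator sine = -0.09237; denominator sine = -0.86340.
Result = 0.0901·22.24·(-0.09237) / (0.3466·(-0.86340)) = +0.61859 rad/s; magnitude 0.61859 rad/s.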